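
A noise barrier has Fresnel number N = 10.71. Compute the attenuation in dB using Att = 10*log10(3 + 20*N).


3 + 20*N = 3 + 20*10.71 = 217.2
Att = 10*log10(217.2) = 23.369 dB


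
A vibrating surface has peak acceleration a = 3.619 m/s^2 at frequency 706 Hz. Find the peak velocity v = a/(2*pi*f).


omega = 2*pi*f = 2*pi*706 = 4435.93 rad/s
v = a / omega = 3.619 / 4435.93 = 0.00081584 m/s


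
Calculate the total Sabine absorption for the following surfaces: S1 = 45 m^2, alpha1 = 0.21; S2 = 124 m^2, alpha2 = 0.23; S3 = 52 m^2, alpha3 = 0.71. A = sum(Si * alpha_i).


45 * 0.21 = 9.45
124 * 0.23 = 28.52
52 * 0.71 = 36.92
A_total = 9.45 + 28.52 + 36.92 = 74.89 m^2


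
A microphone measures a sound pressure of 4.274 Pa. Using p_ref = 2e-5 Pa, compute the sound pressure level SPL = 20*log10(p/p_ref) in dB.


p / p_ref = 4.274 / 2e-5 = 213700
SPL = 20 * log10(213700) = 106.6 dB


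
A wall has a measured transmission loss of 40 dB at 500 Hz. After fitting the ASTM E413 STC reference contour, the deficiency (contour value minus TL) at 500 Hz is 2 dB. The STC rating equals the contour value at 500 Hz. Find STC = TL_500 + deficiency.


By ASTM E413, STC = value of the fitted reference contour at 500 Hz.
Contour value at 500 Hz = TL_500 + deficiency = 40 + 2 = 42
STC = 42


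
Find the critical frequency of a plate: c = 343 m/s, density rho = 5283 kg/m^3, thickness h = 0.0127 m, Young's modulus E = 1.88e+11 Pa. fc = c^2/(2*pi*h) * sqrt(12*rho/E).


12*rho/E = 12*5283/1.88e+11 = 3.37213e-07
sqrt(12*rho/E) = sqrt(3.37213e-07) = 0.0005807
c^2/(2*pi*h) = 343^2/(2*pi*0.0127) = 1.47436e+06
fc = 1.47436e+06 * 0.0005807 = 856.16 Hz


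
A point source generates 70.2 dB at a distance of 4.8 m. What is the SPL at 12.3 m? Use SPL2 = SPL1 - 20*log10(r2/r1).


r2/r1 = 12.3/4.8 = 2.5625
Correction = 20*log10(2.5625) = 8.17328 dB
SPL2 = 70.2 - 8.17328 = 62.027 dB


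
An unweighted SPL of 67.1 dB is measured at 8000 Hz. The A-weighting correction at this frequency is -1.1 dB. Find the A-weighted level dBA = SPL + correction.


A-weighting table: 8000 Hz -> -1.1 dB correction
SPL_A = SPL + correction = 67.1 + (-1.1) = 66 dBA


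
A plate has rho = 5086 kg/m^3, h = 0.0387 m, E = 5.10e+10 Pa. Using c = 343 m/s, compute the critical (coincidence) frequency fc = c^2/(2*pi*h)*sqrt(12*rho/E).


12*rho/E = 12*5086/5.10e+10 = 1.19671e-06
sqrt(12*rho/E) = sqrt(1.19671e-06) = 0.00109394
c^2/(2*pi*h) = 343^2/(2*pi*0.0387) = 483835
fc = 483835 * 0.00109394 = 529.29 Hz


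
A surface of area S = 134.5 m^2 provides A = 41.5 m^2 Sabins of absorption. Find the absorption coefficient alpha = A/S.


Absorption coefficient = absorbed power / incident power
alpha = A / S = 41.5 / 134.5 = 0.30855


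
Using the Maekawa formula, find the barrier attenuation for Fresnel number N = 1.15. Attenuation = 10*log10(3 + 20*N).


3 + 20*N = 3 + 20*1.15 = 26
Att = 10*log10(26) = 14.15 dB


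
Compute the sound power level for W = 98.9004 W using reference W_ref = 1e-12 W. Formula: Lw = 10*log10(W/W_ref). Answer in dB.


W / W_ref = 98.9004 / 1e-12 = 9.89004e+13
Lw = 10 * log10(9.89004e+13) = 139.95 dB


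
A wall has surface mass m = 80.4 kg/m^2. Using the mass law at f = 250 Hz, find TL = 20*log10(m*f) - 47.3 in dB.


m * f = 80.4 * 250 = 20100
20*log10(20100) = 86.0639 dB
TL = 86.0639 - 47.3 = 38.764 dB


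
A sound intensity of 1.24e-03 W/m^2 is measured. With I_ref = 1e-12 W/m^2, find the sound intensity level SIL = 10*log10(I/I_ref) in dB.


I / I_ref = 1.24e-03 / 1e-12 = 1.24e+09
SIL = 10 * log10(1.24e+09) = 90.934 dB


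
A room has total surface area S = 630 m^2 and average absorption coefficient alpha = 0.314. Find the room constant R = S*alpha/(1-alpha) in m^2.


R = 630 * 0.314 / (1 - 0.314) = 288.37 m^2


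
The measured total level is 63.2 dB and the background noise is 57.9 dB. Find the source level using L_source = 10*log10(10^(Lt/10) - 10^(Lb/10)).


10^(63.2/10) = 2.0893e+06
10^(57.9/10) = 616595
Difference = 2.0893e+06 - 616595 = 1.4727e+06
L_source = 10*log10(1.4727e+06) = 61.681 dB


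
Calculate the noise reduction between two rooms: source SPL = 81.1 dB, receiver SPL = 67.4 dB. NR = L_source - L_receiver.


NR = L_source - L_receiver (difference between source and receiving room levels)
NR = 81.1 - 67.4 = 13.7 dB


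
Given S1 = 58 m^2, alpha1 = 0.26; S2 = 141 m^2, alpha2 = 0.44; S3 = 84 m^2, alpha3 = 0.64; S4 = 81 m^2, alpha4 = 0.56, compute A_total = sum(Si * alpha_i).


58 * 0.26 = 15.08
141 * 0.44 = 62.04
84 * 0.64 = 53.76
81 * 0.56 = 45.36
A_total = 15.08 + 62.04 + 53.76 + 45.36 = 176.24 m^2


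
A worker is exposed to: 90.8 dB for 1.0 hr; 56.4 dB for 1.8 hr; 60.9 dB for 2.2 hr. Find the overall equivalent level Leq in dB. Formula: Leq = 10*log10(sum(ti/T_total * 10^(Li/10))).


T_total = 1.0 + 1.8 + 2.2 = 5.0 hr
(1.0/5.0) * 10^(90.8/10) = 2.40453e+08
(1.8/5.0) * 10^(56.4/10) = 157146
(2.2/5.0) * 10^(60.9/10) = 541318
Sum = 2.40453e+08 + 157146 + 541318 = 2.41151e+08
Leq = 10*log10(2.41151e+08) = 83.823 dB


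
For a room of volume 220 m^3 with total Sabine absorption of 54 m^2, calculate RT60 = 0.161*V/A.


RT60 = 0.161 * 220 / 54 = 0.65593 s


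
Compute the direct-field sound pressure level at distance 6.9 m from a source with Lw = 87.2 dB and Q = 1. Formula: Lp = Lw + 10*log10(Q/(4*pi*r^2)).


4*pi*r^2 = 4*pi*6.9^2 = 598.285 m^2
Q / (4*pi*r^2) = 1 / 598.285 = 0.00167144
Lp = 87.2 + 10*log10(0.00167144) = 59.431 dB


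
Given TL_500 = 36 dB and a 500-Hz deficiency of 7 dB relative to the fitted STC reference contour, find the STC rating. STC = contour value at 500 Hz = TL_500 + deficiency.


By ASTM E413, STC = value of the fitted reference contour at 500 Hz.
Contour value at 500 Hz = TL_500 + deficiency = 36 + 7 = 43
STC = 43


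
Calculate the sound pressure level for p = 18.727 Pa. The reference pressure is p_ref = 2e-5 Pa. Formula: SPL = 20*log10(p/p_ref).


p / p_ref = 18.727 / 2e-5 = 936350
SPL = 20 * log10(936350) = 119.43 dB


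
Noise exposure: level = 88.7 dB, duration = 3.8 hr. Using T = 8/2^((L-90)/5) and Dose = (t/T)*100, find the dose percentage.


T_allowed = 8 / 2^((88.7 - 90)/5) = 9.57983 hr
Dose = 3.8 / 9.57983 * 100 = 39.667 %


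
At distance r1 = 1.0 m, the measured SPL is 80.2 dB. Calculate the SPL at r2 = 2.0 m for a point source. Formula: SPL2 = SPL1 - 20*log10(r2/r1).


r2/r1 = 2.0/1.0 = 2
Correction = 20*log10(2) = 6.0206 dB
SPL2 = 80.2 - 6.0206 = 74.179 dB


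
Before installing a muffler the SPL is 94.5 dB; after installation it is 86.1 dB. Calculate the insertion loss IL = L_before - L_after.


Insertion loss = SPL without muffler - SPL with muffler
IL = 94.5 - 86.1 = 8.4 dB


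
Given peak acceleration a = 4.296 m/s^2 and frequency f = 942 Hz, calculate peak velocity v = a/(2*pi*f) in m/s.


omega = 2*pi*f = 2*pi*942 = 5918.76 rad/s
v = a / omega = 4.296 / 5918.76 = 0.00072583 m/s


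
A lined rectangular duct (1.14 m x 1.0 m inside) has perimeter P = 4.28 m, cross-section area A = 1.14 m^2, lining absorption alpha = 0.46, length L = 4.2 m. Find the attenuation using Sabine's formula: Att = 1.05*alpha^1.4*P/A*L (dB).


alpha^1.4 = 0.46^1.4 = 0.337179
Attenuation rate = 1.05 * alpha^1.4 * P / A
= 1.05 * 0.337179 * 4.28 / 1.14 = 1.3292 dB/m
Total Att = 1.3292 * 4.2 = 5.5826 dB


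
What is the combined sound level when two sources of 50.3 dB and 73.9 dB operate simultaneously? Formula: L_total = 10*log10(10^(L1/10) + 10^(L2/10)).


10^(50.3/10) = 107152
10^(73.9/10) = 2.45471e+07
Sum = 107152 + 2.45471e+07 = 2.46543e+07
L_total = 10*log10(2.46543e+07) = 73.919 dB


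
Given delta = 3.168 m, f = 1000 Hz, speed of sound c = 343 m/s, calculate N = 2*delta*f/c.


N = 2*delta*f/c = 2*delta/lambda, where lambda = c/f
lambda = 343 / 1000 = 0.343 m
N = 2 * 3.168 / 0.343 = 18.472


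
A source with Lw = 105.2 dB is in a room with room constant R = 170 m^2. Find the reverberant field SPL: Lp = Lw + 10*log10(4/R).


4/R = 4/170 = 0.0235294
Lp = 105.2 + 10*log10(0.0235294) = 88.916 dB


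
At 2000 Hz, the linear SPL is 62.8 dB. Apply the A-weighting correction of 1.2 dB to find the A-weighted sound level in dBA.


A-weighting table: 2000 Hz -> 1.2 dB correction
SPL_A = SPL + correction = 62.8 + (1.2) = 64 dBA


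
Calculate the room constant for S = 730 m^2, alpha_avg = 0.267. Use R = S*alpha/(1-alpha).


R = 730 * 0.267 / (1 - 0.267) = 265.91 m^2


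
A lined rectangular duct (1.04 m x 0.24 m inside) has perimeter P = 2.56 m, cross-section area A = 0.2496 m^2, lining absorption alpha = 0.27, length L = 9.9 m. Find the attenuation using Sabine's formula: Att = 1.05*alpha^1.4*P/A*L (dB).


alpha^1.4 = 0.27^1.4 = 0.159922
Attenuation rate = 1.05 * alpha^1.4 * P / A
= 1.05 * 0.159922 * 2.56 / 0.2496 = 1.72224 dB/m
Total Att = 1.72224 * 9.9 = 17.05 dB


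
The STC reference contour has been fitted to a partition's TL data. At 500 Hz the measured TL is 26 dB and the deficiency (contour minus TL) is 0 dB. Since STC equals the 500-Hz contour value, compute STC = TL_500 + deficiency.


By ASTM E413, STC = value of the fitted reference contour at 500 Hz.
Contour value at 500 Hz = TL_500 + deficiency = 26 + 0 = 26
STC = 26


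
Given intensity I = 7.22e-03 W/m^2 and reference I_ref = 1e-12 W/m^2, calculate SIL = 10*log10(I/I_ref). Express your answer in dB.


I / I_ref = 7.22e-03 / 1e-12 = 7.22e+09
SIL = 10 * log10(7.22e+09) = 98.585 dB


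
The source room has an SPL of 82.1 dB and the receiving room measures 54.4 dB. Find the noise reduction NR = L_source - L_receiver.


NR = L_source - L_receiver (difference between source and receiving room levels)
NR = 82.1 - 54.4 = 27.7 dB


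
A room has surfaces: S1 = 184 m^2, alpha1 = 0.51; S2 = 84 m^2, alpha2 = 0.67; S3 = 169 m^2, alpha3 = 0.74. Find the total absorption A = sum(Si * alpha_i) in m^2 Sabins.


184 * 0.51 = 93.84
84 * 0.67 = 56.28
169 * 0.74 = 125.06
A_total = 93.84 + 56.28 + 125.06 = 275.18 m^2


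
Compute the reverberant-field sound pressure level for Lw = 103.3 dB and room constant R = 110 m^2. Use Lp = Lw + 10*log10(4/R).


4/R = 4/110 = 0.0363636
Lp = 103.3 + 10*log10(0.0363636) = 88.907 dB


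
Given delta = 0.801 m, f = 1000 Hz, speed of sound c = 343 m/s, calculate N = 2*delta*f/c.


N = 2*delta*f/c = 2*delta/lambda, where lambda = c/f
lambda = 343 / 1000 = 0.343 m
N = 2 * 0.801 / 0.343 = 4.6706


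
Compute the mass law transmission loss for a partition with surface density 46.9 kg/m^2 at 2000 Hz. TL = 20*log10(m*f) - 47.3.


m * f = 46.9 * 2000 = 93800
20*log10(93800) = 99.4441 dB
TL = 99.4441 - 47.3 = 52.144 dB


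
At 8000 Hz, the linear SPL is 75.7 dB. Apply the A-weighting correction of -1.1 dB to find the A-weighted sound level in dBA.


A-weighting table: 8000 Hz -> -1.1 dB correction
SPL_A = SPL + correction = 75.7 + (-1.1) = 74.6 dBA


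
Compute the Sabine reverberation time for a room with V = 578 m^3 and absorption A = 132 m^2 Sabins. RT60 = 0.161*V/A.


RT60 = 0.161 * 578 / 132 = 0.70498 s


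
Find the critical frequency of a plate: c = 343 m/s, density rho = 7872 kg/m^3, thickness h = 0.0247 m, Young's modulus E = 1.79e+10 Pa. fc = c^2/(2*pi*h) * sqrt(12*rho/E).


12*rho/E = 12*7872/1.79e+10 = 5.27732e-06
sqrt(12*rho/E) = sqrt(5.27732e-06) = 0.00229724
c^2/(2*pi*h) = 343^2/(2*pi*0.0247) = 758074
fc = 758074 * 0.00229724 = 1741.5 Hz


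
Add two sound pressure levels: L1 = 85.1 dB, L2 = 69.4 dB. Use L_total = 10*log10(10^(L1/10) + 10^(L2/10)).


10^(85.1/10) = 3.23594e+08
10^(69.4/10) = 8.70964e+06
Sum = 3.23594e+08 + 8.70964e+06 = 3.32304e+08
L_total = 10*log10(3.32304e+08) = 85.215 dB


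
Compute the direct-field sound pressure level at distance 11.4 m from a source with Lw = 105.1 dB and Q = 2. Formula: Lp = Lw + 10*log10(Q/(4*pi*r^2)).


4*pi*r^2 = 4*pi*11.4^2 = 1633.13 m^2
Q / (4*pi*r^2) = 2 / 1633.13 = 0.00122464
Lp = 105.1 + 10*log10(0.00122464) = 75.98 dB


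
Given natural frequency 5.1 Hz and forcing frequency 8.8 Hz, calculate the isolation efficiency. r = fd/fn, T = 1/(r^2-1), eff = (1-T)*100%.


r = 8.8 / 5.1 = 1.72549
r^2 - 1 = 1.72549^2 - 1 = 1.97732
T = 1/1.97732 = 0.505735
Efficiency = (1 - 0.505735)*100 = 49.426 %


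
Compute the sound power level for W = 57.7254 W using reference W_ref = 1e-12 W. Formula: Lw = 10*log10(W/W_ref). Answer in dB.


W / W_ref = 57.7254 / 1e-12 = 5.77254e+13
Lw = 10 * log10(5.77254e+13) = 137.61 dB


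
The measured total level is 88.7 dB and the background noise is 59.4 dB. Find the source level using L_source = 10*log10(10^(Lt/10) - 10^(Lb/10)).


10^(88.7/10) = 7.4131e+08
10^(59.4/10) = 870964
Difference = 7.4131e+08 - 870964 = 7.40439e+08
L_source = 10*log10(7.40439e+08) = 88.695 dB


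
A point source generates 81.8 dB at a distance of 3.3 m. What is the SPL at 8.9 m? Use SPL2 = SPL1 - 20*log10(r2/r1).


r2/r1 = 8.9/3.3 = 2.69697
Correction = 20*log10(2.69697) = 8.61752 dB
SPL2 = 81.8 - 8.61752 = 73.182 dB


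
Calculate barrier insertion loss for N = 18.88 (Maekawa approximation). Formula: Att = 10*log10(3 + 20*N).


3 + 20*N = 3 + 20*18.88 = 380.6
Att = 10*log10(380.6) = 25.805 dB


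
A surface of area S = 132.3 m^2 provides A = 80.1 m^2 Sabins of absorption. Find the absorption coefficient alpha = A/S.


Absorption coefficient = absorbed power / incident power
alpha = A / S = 80.1 / 132.3 = 0.60544


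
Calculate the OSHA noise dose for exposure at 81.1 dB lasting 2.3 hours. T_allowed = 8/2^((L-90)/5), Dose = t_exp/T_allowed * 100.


T_allowed = 8 / 2^((81.1 - 90)/5) = 27.4741 hr
Dose = 2.3 / 27.4741 * 100 = 8.3715 %


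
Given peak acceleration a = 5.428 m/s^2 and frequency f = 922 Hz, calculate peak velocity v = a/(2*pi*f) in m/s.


omega = 2*pi*f = 2*pi*922 = 5793.1 rad/s
v = a / omega = 5.428 / 5793.1 = 0.00093698 m/s


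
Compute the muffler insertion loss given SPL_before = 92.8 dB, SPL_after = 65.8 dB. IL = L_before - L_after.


Insertion loss = SPL without muffler - SPL with muffler
IL = 92.8 - 65.8 = 27 dB


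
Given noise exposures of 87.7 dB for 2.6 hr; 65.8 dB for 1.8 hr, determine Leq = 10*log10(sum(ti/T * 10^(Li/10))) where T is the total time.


T_total = 2.6 + 1.8 = 4.4 hr
(2.6/4.4) * 10^(87.7/10) = 3.47953e+08
(1.8/4.4) * 10^(65.8/10) = 1.55532e+06
Sum = 3.47953e+08 + 1.55532e+06 = 3.49508e+08
Leq = 10*log10(3.49508e+08) = 85.435 dB


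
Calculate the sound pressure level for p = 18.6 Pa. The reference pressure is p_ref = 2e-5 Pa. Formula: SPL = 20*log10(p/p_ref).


p / p_ref = 18.6 / 2e-5 = 930000
SPL = 20 * log10(930000) = 119.37 dB


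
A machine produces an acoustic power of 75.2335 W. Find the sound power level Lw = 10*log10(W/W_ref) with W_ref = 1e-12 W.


W / W_ref = 75.2335 / 1e-12 = 7.52335e+13
Lw = 10 * log10(7.52335e+13) = 138.76 dB


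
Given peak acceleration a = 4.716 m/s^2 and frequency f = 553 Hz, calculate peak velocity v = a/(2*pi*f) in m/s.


omega = 2*pi*f = 2*pi*553 = 3474.6 rad/s
v = a / omega = 4.716 / 3474.6 = 0.0013573 m/s


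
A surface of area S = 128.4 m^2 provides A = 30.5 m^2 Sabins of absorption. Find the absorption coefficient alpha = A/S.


Absorption coefficient = absorbed power / incident power
alpha = A / S = 30.5 / 128.4 = 0.23754


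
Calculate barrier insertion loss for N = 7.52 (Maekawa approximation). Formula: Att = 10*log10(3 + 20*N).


3 + 20*N = 3 + 20*7.52 = 153.4
Att = 10*log10(153.4) = 21.858 dB


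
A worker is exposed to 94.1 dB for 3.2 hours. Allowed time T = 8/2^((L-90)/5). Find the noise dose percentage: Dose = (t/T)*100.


T_allowed = 8 / 2^((94.1 - 90)/5) = 4.53154 hr
Dose = 3.2 / 4.53154 * 100 = 70.616 %


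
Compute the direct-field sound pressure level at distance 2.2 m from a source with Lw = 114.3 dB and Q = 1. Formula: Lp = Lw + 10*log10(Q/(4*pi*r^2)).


4*pi*r^2 = 4*pi*2.2^2 = 60.8212 m^2
Q / (4*pi*r^2) = 1 / 60.8212 = 0.0164416
Lp = 114.3 + 10*log10(0.0164416) = 96.459 dB


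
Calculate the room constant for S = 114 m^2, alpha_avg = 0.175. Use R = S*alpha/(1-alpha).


R = 114 * 0.175 / (1 - 0.175) = 24.182 m^2


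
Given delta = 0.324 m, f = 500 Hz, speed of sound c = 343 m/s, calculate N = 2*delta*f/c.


N = 2*delta*f/c = 2*delta/lambda, where lambda = c/f
lambda = 343 / 500 = 0.686 m
N = 2 * 0.324 / 0.686 = 0.94461


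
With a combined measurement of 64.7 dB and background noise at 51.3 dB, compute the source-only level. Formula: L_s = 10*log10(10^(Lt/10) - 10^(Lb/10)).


10^(64.7/10) = 2.95121e+06
10^(51.3/10) = 134896
Difference = 2.95121e+06 - 134896 = 2.81631e+06
L_source = 10*log10(2.81631e+06) = 64.497 dB


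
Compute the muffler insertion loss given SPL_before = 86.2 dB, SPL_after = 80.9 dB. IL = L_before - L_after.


Insertion loss = SPL without muffler - SPL with muffler
IL = 86.2 - 80.9 = 5.3 dB


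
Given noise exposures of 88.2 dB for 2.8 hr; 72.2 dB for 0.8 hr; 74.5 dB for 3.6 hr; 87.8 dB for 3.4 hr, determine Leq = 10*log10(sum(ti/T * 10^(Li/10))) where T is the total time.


T_total = 2.8 + 0.8 + 3.6 + 3.4 = 10.6 hr
(2.8/10.6) * 10^(88.2/10) = 1.74523e+08
(0.8/10.6) * 10^(72.2/10) = 1.25252e+06
(3.6/10.6) * 10^(74.5/10) = 9.57187e+06
(3.4/10.6) * 10^(87.8/10) = 1.93274e+08
Sum = 1.74523e+08 + 1.25252e+06 + 9.57187e+06 + 1.93274e+08 = 3.78621e+08
Leq = 10*log10(3.78621e+08) = 85.782 dB


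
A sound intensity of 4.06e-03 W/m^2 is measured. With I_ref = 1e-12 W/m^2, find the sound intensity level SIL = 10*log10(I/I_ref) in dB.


I / I_ref = 4.06e-03 / 1e-12 = 4.06e+09
SIL = 10 * log10(4.06e+09) = 96.085 dB


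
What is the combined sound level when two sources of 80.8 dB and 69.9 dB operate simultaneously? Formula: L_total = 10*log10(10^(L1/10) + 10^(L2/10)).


10^(80.8/10) = 1.20226e+08
10^(69.9/10) = 9.77237e+06
Sum = 1.20226e+08 + 9.77237e+06 = 1.29998e+08
L_total = 10*log10(1.29998e+08) = 81.139 dB


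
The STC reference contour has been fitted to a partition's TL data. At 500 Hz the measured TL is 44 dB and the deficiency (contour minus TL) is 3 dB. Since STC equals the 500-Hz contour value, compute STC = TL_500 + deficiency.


By ASTM E413, STC = value of the fitted reference contour at 500 Hz.
Contour value at 500 Hz = TL_500 + deficiency = 44 + 3 = 47
STC = 47


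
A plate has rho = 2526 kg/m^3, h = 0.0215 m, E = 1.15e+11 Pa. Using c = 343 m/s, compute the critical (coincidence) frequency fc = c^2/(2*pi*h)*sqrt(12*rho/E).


12*rho/E = 12*2526/1.15e+11 = 2.63583e-07
sqrt(12*rho/E) = sqrt(2.63583e-07) = 0.000513403
c^2/(2*pi*h) = 343^2/(2*pi*0.0215) = 870903
fc = 870903 * 0.000513403 = 447.12 Hz


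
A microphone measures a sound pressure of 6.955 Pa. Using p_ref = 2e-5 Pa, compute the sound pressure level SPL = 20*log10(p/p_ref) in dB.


p / p_ref = 6.955 / 2e-5 = 347750
SPL = 20 * log10(347750) = 110.83 dB


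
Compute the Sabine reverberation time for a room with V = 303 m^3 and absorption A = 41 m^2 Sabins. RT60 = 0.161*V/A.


RT60 = 0.161 * 303 / 41 = 1.1898 s


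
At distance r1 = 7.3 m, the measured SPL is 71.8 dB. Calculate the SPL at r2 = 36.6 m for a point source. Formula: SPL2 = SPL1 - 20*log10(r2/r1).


r2/r1 = 36.6/7.3 = 5.0137
Correction = 20*log10(5.0137) = 14.0032 dB
SPL2 = 71.8 - 14.0032 = 57.797 dB


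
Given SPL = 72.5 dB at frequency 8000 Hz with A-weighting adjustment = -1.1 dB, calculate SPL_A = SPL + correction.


A-weighting table: 8000 Hz -> -1.1 dB correction
SPL_A = SPL + correction = 72.5 + (-1.1) = 71.4 dBA


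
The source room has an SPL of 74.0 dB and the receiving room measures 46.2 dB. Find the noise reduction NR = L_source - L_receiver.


NR = L_source - L_receiver (difference between source and receiving room levels)
NR = 74.0 - 46.2 = 27.8 dB


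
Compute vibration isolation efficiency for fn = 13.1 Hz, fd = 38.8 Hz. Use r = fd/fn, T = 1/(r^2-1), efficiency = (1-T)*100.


r = 38.8 / 13.1 = 2.96183
r^2 - 1 = 2.96183^2 - 1 = 7.77244
T = 1/7.77244 = 0.12866
Efficiency = (1 - 0.12866)*100 = 87.134 %


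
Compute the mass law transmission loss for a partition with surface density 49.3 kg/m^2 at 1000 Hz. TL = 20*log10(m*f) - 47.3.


m * f = 49.3 * 1000 = 49300
20*log10(49300) = 93.8569 dB
TL = 93.8569 - 47.3 = 46.557 dB


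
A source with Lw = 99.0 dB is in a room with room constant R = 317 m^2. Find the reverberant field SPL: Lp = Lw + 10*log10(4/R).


4/R = 4/317 = 0.0126183
Lp = 99.0 + 10*log10(0.0126183) = 80.01 dB


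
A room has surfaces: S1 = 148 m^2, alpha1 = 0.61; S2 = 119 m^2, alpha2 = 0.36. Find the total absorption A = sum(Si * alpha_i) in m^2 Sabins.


148 * 0.61 = 90.28
119 * 0.36 = 42.84
A_total = 90.28 + 42.84 = 133.12 m^2


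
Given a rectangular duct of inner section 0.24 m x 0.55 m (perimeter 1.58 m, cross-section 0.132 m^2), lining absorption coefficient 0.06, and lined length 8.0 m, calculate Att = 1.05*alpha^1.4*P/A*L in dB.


alpha^1.4 = 0.06^1.4 = 0.0194721
Attenuation rate = 1.05 * alpha^1.4 * P / A
= 1.05 * 0.0194721 * 1.58 / 0.132 = 0.244729 dB/m
Total Att = 0.244729 * 8.0 = 1.9578 dB


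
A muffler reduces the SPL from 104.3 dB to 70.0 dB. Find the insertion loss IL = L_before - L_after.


Insertion loss = SPL without muffler - SPL with muffler
IL = 104.3 - 70.0 = 34.3 dB


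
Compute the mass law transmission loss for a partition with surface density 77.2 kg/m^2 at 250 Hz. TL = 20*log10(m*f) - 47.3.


m * f = 77.2 * 250 = 19300
20*log10(19300) = 85.7111 dB
TL = 85.7111 - 47.3 = 38.411 dB


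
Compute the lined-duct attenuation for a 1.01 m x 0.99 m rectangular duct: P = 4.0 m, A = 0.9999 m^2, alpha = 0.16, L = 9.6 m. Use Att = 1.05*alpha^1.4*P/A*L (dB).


alpha^1.4 = 0.16^1.4 = 0.076872
Attenuation rate = 1.05 * alpha^1.4 * P / A
= 1.05 * 0.076872 * 4.0 / 0.9999 = 0.322895 dB/m
Total Att = 0.322895 * 9.6 = 3.0998 dB


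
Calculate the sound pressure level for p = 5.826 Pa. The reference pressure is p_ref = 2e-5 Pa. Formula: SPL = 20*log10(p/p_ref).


p / p_ref = 5.826 / 2e-5 = 291300
SPL = 20 * log10(291300) = 109.29 dB


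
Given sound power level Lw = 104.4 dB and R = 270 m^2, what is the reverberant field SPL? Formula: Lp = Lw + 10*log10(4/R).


4/R = 4/270 = 0.0148148
Lp = 104.4 + 10*log10(0.0148148) = 86.107 dB


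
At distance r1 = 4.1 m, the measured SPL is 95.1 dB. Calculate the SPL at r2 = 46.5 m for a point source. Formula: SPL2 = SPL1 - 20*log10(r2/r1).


r2/r1 = 46.5/4.1 = 11.3415
Correction = 20*log10(11.3415) = 21.0934 dB
SPL2 = 95.1 - 21.0934 = 74.007 dB


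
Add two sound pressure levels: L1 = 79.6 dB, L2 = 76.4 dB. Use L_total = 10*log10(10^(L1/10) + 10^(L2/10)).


10^(79.6/10) = 9.12011e+07
10^(76.4/10) = 4.36516e+07
Sum = 9.12011e+07 + 4.36516e+07 = 1.34853e+08
L_total = 10*log10(1.34853e+08) = 81.299 dB


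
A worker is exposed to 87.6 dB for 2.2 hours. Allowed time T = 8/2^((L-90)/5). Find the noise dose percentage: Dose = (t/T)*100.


T_allowed = 8 / 2^((87.6 - 90)/5) = 11.1579 hr
Dose = 2.2 / 11.1579 * 100 = 19.717 %


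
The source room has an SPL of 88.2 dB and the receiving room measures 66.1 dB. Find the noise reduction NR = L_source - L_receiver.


NR = L_source - L_receiver (difference between source and receiving room levels)
NR = 88.2 - 66.1 = 22.1 dB


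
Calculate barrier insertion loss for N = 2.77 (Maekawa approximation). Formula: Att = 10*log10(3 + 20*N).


3 + 20*N = 3 + 20*2.77 = 58.4
Att = 10*log10(58.4) = 17.664 dB


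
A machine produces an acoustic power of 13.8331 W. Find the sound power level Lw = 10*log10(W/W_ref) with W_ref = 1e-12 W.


W / W_ref = 13.8331 / 1e-12 = 1.38331e+13
Lw = 10 * log10(1.38331e+13) = 131.41 dB


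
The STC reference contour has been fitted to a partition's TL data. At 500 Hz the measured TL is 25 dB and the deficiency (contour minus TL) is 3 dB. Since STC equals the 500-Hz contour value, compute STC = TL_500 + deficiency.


By ASTM E413, STC = value of the fitted reference contour at 500 Hz.
Contour value at 500 Hz = TL_500 + deficiency = 25 + 3 = 28
STC = 28


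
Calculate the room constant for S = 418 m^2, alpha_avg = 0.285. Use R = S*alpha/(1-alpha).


R = 418 * 0.285 / (1 - 0.285) = 166.62 m^2


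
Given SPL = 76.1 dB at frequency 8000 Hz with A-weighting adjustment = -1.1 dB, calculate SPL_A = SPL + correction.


A-weighting table: 8000 Hz -> -1.1 dB correction
SPL_A = SPL + correction = 76.1 + (-1.1) = 75 dBA


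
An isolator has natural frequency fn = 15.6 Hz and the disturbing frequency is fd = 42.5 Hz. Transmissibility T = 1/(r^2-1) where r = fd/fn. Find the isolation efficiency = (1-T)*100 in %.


r = 42.5 / 15.6 = 2.72436
r^2 - 1 = 2.72436^2 - 1 = 6.42214
T = 1/6.42214 = 0.155711
Efficiency = (1 - 0.155711)*100 = 84.429 %


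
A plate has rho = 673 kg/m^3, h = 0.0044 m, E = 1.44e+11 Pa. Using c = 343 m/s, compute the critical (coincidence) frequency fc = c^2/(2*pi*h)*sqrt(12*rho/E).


12*rho/E = 12*673/1.44e+11 = 5.60833e-08
sqrt(12*rho/E) = sqrt(5.60833e-08) = 0.000236819
c^2/(2*pi*h) = 343^2/(2*pi*0.0044) = 4.25555e+06
fc = 4.25555e+06 * 0.000236819 = 1007.8 Hz


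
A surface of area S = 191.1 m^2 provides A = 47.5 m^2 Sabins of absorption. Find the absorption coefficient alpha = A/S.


Absorption coefficient = absorbed power / incident power
alpha = A / S = 47.5 / 191.1 = 0.24856


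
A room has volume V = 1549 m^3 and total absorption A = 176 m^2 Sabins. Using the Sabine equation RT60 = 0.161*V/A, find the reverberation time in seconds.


RT60 = 0.161 * 1549 / 176 = 1.417 s


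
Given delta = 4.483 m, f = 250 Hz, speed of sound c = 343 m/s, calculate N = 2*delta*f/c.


N = 2*delta*f/c = 2*delta/lambda, where lambda = c/f
lambda = 343 / 250 = 1.372 m
N = 2 * 4.483 / 1.372 = 6.535


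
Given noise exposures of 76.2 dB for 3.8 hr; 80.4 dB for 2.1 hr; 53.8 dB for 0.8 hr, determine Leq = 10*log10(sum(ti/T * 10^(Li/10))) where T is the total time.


T_total = 3.8 + 2.1 + 0.8 = 6.7 hr
(3.8/6.7) * 10^(76.2/10) = 2.36433e+07
(2.1/6.7) * 10^(80.4/10) = 3.43672e+07
(0.8/6.7) * 10^(53.8/10) = 28642.8
Sum = 2.36433e+07 + 3.43672e+07 + 28642.8 = 5.80391e+07
Leq = 10*log10(5.80391e+07) = 77.637 dB


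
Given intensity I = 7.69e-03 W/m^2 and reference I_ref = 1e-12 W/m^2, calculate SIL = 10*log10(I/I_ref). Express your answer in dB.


I / I_ref = 7.69e-03 / 1e-12 = 7.69e+09
SIL = 10 * log10(7.69e+09) = 98.859 dB


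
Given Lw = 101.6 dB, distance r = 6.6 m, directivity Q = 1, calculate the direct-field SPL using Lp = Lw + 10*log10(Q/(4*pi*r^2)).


4*pi*r^2 = 4*pi*6.6^2 = 547.391 m^2
Q / (4*pi*r^2) = 1 / 547.391 = 0.00182685
Lp = 101.6 + 10*log10(0.00182685) = 74.217 dB


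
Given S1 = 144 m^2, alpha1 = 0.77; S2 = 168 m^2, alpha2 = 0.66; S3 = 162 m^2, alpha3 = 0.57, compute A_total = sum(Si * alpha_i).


144 * 0.77 = 110.88
168 * 0.66 = 110.88
162 * 0.57 = 92.34
A_total = 110.88 + 110.88 + 92.34 = 314.1 m^2


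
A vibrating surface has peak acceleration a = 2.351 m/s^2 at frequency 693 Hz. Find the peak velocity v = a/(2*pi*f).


omega = 2*pi*f = 2*pi*693 = 4354.25 rad/s
v = a / omega = 2.351 / 4354.25 = 0.00053993 m/s


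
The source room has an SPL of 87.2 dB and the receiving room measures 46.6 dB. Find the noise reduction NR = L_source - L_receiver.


NR = L_source - L_receiver (difference between source and receiving room levels)
NR = 87.2 - 46.6 = 40.6 dB


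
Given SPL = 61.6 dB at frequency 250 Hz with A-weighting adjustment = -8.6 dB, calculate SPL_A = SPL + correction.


A-weighting table: 250 Hz -> -8.6 dB correction
SPL_A = SPL + correction = 61.6 + (-8.6) = 53 dBA


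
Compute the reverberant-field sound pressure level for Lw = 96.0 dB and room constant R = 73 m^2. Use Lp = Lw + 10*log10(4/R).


4/R = 4/73 = 0.0547945
Lp = 96.0 + 10*log10(0.0547945) = 83.387 dB


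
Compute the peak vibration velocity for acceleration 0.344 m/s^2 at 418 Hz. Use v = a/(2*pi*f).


omega = 2*pi*f = 2*pi*418 = 2626.37 rad/s
v = a / omega = 0.344 / 2626.37 = 0.00013098 m/s


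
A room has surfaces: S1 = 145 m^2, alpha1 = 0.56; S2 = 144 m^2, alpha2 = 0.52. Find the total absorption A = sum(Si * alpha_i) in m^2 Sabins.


145 * 0.56 = 81.2
144 * 0.52 = 74.88
A_total = 81.2 + 74.88 = 156.08 m^2


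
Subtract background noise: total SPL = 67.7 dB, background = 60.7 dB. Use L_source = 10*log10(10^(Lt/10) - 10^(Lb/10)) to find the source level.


10^(67.7/10) = 5.88844e+06
10^(60.7/10) = 1.1749e+06
Difference = 5.88844e+06 - 1.1749e+06 = 4.71354e+06
L_source = 10*log10(4.71354e+06) = 66.733 dB


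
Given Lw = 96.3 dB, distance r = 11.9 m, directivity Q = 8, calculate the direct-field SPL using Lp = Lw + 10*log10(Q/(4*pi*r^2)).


4*pi*r^2 = 4*pi*11.9^2 = 1779.52 m^2
Q / (4*pi*r^2) = 8 / 1779.52 = 0.00449559
Lp = 96.3 + 10*log10(0.00449559) = 72.828 dB


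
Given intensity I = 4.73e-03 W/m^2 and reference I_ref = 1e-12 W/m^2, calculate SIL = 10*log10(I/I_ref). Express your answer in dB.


I / I_ref = 4.73e-03 / 1e-12 = 4.73e+09
SIL = 10 * log10(4.73e+09) = 96.749 dB


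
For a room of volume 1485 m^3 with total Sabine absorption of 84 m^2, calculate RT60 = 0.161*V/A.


RT60 = 0.161 * 1485 / 84 = 2.8462 s


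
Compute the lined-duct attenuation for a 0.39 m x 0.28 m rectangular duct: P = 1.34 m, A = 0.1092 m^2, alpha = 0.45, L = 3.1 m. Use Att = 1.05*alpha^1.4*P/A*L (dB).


alpha^1.4 = 0.45^1.4 = 0.326962
Attenuation rate = 1.05 * alpha^1.4 * P / A
= 1.05 * 0.326962 * 1.34 / 0.1092 = 4.21278 dB/m
Total Att = 4.21278 * 3.1 = 13.06 dB


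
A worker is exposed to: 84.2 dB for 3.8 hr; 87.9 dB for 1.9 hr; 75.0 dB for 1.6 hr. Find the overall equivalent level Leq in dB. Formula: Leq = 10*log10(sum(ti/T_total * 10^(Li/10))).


T_total = 3.8 + 1.9 + 1.6 = 7.3 hr
(3.8/7.3) * 10^(84.2/10) = 1.36918e+08
(1.9/7.3) * 10^(87.9/10) = 1.60484e+08
(1.6/7.3) * 10^(75.0/10) = 6.93102e+06
Sum = 1.36918e+08 + 1.60484e+08 + 6.93102e+06 = 3.04333e+08
Leq = 10*log10(3.04333e+08) = 84.833 dB


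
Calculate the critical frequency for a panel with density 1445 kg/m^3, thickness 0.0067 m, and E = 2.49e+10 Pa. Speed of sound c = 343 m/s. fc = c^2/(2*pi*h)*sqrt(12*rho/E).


12*rho/E = 12*1445/2.49e+10 = 6.96386e-07
sqrt(12*rho/E) = sqrt(6.96386e-07) = 0.000834497
c^2/(2*pi*h) = 343^2/(2*pi*0.0067) = 2.79469e+06
fc = 2.79469e+06 * 0.000834497 = 2332.2 Hz


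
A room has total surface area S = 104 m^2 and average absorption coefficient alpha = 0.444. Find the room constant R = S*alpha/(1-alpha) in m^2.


R = 104 * 0.444 / (1 - 0.444) = 83.05 m^2


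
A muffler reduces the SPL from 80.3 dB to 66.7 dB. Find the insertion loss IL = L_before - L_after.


Insertion loss = SPL without muffler - SPL with muffler
IL = 80.3 - 66.7 = 13.6 dB


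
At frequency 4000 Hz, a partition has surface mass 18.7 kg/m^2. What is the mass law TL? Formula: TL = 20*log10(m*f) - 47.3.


m * f = 18.7 * 4000 = 74800
20*log10(74800) = 97.478 dB
TL = 97.478 - 47.3 = 50.178 dB


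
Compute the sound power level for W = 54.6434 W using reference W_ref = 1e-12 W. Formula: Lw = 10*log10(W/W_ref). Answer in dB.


W / W_ref = 54.6434 / 1e-12 = 5.46434e+13
Lw = 10 * log10(5.46434e+13) = 137.38 dB


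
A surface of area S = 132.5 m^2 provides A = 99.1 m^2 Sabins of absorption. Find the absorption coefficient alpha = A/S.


Absorption coefficient = absorbed power / incident power
alpha = A / S = 99.1 / 132.5 = 0.74792


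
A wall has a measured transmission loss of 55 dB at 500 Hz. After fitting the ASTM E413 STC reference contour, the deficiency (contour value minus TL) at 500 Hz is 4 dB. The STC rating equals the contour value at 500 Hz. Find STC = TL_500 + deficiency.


By ASTM E413, STC = value of the fitted reference contour at 500 Hz.
Contour value at 500 Hz = TL_500 + deficiency = 55 + 4 = 59
STC = 59


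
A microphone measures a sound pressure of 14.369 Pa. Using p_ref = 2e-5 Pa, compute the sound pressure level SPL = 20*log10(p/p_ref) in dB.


p / p_ref = 14.369 / 2e-5 = 718450
SPL = 20 * log10(718450) = 117.13 dB


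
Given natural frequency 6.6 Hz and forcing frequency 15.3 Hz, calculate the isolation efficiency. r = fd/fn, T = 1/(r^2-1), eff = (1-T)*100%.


r = 15.3 / 6.6 = 2.31818
r^2 - 1 = 2.31818^2 - 1 = 4.37396
T = 1/4.37396 = 0.228626
Efficiency = (1 - 0.228626)*100 = 77.137 %


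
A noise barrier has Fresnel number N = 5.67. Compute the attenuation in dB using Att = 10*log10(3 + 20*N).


3 + 20*N = 3 + 20*5.67 = 116.4
Att = 10*log10(116.4) = 20.66 dB


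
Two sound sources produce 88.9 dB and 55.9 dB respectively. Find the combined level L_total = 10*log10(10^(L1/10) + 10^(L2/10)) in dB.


10^(88.9/10) = 7.76247e+08
10^(55.9/10) = 389045
Sum = 7.76247e+08 + 389045 = 7.76636e+08
L_total = 10*log10(7.76636e+08) = 88.902 dB


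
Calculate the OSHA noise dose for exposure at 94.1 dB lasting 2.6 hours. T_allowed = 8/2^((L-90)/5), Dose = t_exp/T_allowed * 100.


T_allowed = 8 / 2^((94.1 - 90)/5) = 4.53154 hr
Dose = 2.6 / 4.53154 * 100 = 57.376 %


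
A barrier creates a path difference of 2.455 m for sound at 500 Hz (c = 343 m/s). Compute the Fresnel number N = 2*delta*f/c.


N = 2*delta*f/c = 2*delta/lambda, where lambda = c/f
lambda = 343 / 500 = 0.686 m
N = 2 * 2.455 / 0.686 = 7.1574


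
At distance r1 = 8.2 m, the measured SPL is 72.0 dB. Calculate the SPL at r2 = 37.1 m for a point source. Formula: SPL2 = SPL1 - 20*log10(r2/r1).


r2/r1 = 37.1/8.2 = 4.52439
Correction = 20*log10(4.52439) = 13.1112 dB
SPL2 = 72.0 - 13.1112 = 58.889 dB


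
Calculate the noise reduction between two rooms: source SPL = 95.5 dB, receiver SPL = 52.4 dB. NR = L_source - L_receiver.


NR = L_source - L_receiver (difference between source and receiving room levels)
NR = 95.5 - 52.4 = 43.1 dB


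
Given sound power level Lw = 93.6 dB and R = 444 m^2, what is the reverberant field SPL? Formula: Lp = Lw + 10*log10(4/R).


4/R = 4/444 = 0.00900901
Lp = 93.6 + 10*log10(0.00900901) = 73.147 dB


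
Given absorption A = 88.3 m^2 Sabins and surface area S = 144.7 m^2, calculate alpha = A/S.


Absorption coefficient = absorbed power / incident power
alpha = A / S = 88.3 / 144.7 = 0.61023


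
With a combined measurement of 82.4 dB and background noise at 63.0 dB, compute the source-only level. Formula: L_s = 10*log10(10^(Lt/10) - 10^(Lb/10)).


10^(82.4/10) = 1.7378e+08
10^(63.0/10) = 1.99526e+06
Difference = 1.7378e+08 - 1.99526e+06 = 1.71785e+08
L_source = 10*log10(1.71785e+08) = 82.35 dB


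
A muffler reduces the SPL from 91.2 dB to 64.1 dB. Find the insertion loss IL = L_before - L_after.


Insertion loss = SPL without muffler - SPL with muffler
IL = 91.2 - 64.1 = 27.1 dB


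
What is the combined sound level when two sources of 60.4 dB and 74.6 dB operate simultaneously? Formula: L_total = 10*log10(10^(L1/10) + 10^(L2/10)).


10^(60.4/10) = 1.09648e+06
10^(74.6/10) = 2.88403e+07
Sum = 1.09648e+06 + 2.88403e+07 = 2.99368e+07
L_total = 10*log10(2.99368e+07) = 74.762 dB


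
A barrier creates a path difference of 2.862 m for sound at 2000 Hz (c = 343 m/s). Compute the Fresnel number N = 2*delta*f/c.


N = 2*delta*f/c = 2*delta/lambda, where lambda = c/f
lambda = 343 / 2000 = 0.1715 m
N = 2 * 2.862 / 0.1715 = 33.376


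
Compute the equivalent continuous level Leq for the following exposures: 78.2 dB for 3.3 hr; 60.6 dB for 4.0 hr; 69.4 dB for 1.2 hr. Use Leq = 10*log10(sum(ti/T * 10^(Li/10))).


T_total = 3.3 + 4.0 + 1.2 = 8.5 hr
(3.3/8.5) * 10^(78.2/10) = 2.56505e+07
(4.0/8.5) * 10^(60.6/10) = 540308
(1.2/8.5) * 10^(69.4/10) = 1.2296e+06
Sum = 2.56505e+07 + 540308 + 1.2296e+06 = 2.74204e+07
Leq = 10*log10(2.74204e+07) = 74.381 dB


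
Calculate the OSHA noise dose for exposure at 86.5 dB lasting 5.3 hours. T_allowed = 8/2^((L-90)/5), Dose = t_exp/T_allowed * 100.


T_allowed = 8 / 2^((86.5 - 90)/5) = 12.996 hr
Dose = 5.3 / 12.996 * 100 = 40.782 %


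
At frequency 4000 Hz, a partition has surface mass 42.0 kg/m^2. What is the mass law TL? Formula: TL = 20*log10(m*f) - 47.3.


m * f = 42.0 * 4000 = 168000
20*log10(168000) = 104.506 dB
TL = 104.506 - 47.3 = 57.206 dB


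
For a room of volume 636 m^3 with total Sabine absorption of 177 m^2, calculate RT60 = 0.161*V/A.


RT60 = 0.161 * 636 / 177 = 0.57851 s


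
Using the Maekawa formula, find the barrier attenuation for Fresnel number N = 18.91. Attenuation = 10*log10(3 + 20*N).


3 + 20*N = 3 + 20*18.91 = 381.2
Att = 10*log10(381.2) = 25.812 dB


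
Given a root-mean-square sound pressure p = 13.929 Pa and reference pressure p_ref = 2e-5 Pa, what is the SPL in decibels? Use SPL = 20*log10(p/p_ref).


p / p_ref = 13.929 / 2e-5 = 696450
SPL = 20 * log10(696450) = 116.86 dB


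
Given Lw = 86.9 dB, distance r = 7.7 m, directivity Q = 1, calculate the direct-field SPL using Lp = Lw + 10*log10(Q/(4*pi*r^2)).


4*pi*r^2 = 4*pi*7.7^2 = 745.06 m^2
Q / (4*pi*r^2) = 1 / 745.06 = 0.00134217
Lp = 86.9 + 10*log10(0.00134217) = 58.178 dB


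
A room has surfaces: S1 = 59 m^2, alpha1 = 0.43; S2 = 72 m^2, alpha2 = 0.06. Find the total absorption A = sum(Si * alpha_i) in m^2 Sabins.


59 * 0.43 = 25.37
72 * 0.06 = 4.32
A_total = 25.37 + 4.32 = 29.69 m^2


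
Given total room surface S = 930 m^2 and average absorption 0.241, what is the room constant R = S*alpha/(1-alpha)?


R = 930 * 0.241 / (1 - 0.241) = 295.3 m^2


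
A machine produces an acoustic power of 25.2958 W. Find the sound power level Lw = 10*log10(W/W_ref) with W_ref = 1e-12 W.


W / W_ref = 25.2958 / 1e-12 = 2.52958e+13
Lw = 10 * log10(2.52958e+13) = 134.03 dB


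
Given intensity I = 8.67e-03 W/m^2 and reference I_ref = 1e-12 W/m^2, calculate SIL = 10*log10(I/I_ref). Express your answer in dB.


I / I_ref = 8.67e-03 / 1e-12 = 8.67e+09
SIL = 10 * log10(8.67e+09) = 99.38 dB


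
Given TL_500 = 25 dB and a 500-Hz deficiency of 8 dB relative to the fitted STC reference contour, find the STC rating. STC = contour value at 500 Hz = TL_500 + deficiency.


By ASTM E413, STC = value of the fitted reference contour at 500 Hz.
Contour value at 500 Hz = TL_500 + deficiency = 25 + 8 = 33
STC = 33


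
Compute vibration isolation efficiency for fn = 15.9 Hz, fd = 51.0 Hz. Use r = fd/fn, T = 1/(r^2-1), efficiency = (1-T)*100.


r = 51.0 / 15.9 = 3.20755
r^2 - 1 = 3.20755^2 - 1 = 9.28838
T = 1/9.28838 = 0.107661
Efficiency = (1 - 0.107661)*100 = 89.234 %


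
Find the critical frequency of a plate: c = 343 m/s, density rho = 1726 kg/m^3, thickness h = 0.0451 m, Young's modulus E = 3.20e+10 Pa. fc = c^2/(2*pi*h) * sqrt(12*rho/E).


12*rho/E = 12*1726/3.20e+10 = 6.4725e-07
sqrt(12*rho/E) = sqrt(6.4725e-07) = 0.000804518
c^2/(2*pi*h) = 343^2/(2*pi*0.0451) = 415176
fc = 415176 * 0.000804518 = 334.02 Hz


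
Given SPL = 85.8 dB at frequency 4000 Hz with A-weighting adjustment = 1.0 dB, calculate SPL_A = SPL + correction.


A-weighting table: 4000 Hz -> 1.0 dB correction
SPL_A = SPL + correction = 85.8 + (1.0) = 86.8 dBA


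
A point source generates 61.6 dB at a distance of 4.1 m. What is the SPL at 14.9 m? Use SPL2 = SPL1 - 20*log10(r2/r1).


r2/r1 = 14.9/4.1 = 3.63415
Correction = 20*log10(3.63415) = 11.2081 dB
SPL2 = 61.6 - 11.2081 = 50.392 dB


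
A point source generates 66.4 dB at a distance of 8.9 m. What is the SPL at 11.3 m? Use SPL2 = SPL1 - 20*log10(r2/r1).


r2/r1 = 11.3/8.9 = 1.26966
Correction = 20*log10(1.26966) = 2.07375 dB
SPL2 = 66.4 - 2.07375 = 64.326 dB


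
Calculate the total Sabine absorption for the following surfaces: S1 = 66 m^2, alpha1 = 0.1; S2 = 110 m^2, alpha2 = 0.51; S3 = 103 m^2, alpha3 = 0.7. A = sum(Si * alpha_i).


66 * 0.1 = 6.6
110 * 0.51 = 56.1
103 * 0.7 = 72.1
A_total = 6.6 + 56.1 + 72.1 = 134.8 m^2


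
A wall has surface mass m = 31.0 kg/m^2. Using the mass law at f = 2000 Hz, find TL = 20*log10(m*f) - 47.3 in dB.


m * f = 31.0 * 2000 = 62000
20*log10(62000) = 95.8478 dB
TL = 95.8478 - 47.3 = 48.548 dB
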